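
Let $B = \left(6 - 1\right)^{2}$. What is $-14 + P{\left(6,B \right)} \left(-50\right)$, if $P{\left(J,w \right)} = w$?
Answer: $-1264$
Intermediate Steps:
$B = 25$ ($B = 5^{2} = 25$)
$-14 + P{\left(6,B \right)} \left(-50\right) = -14 + 25 \left(-50\right) = -14 - 1250 = -1264$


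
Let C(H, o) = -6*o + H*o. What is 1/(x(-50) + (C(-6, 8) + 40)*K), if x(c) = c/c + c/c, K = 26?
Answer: -1/1454 ≈ -0.00068776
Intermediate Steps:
x(c) = 2 (x(c) = 1 + 1 = 2)
1/(x(-50) + (C(-6, 8) + 40)*K) = 1/(2 + (8*(-6 - 6) + 40)*26) = 1/(2 + (8*(-12) + 40)*26) = 1/(2 + (-96 + 40)*26) = 1/(2 - 56*26) = 1/(2 - 1456) = 1/(-1454) = -1/1454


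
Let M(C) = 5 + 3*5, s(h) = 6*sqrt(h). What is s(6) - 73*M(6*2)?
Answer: -1460 + 6*sqrt(6) ≈ -1445.3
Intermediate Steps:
M(C) = 20 (M(C) = 5 + 15 = 20)
s(6) - 73*M(6*2) = 6*sqrt(6) - 73*20 = 6*sqrt(6) - 1460 = -1460 + 6*sqrt(6)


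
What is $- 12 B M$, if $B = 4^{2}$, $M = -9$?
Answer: $1728$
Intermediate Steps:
$B = 16$
$- 12 B M = \left(-12\right) 16 \left(-9\right) = \left(-192\right) \left(-9\right) = 1728$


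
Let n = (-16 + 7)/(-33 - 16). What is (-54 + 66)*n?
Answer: 108/49 ≈ 2.2041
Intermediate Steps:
n = 9/49 (n = -9/(-49) = -9*(-1/49) = 9/49 ≈ 0.18367)
(-54 + 66)*n = (-54 + 66)*(9/49) = 12*(9/49) = 108/49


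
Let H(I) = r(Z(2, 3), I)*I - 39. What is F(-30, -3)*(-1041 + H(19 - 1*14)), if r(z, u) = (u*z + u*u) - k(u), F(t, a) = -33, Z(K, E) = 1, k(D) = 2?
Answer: 31020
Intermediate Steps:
r(z, u) = -2 + u² + u*z (r(z, u) = (u*z + u*u) - 1*2 = (u*z + u²) - 2 = (u² + u*z) - 2 = -2 + u² + u*z)
H(I) = -39 + I*(-2 + I + I²) (H(I) = (-2 + I² + I*1)*I - 39 = (-2 + I² + I)*I - 39 = (-2 + I + I²)*I - 39 = I*(-2 + I + I²) - 39 = -39 + I*(-2 + I + I²))
F(-30, -3)*(-1041 + H(19 - 1*14)) = -33*(-1041 + (-39 + (19 - 1*14)*(-2 + (19 - 1*14) + (19 - 1*14)²))) = -33*(-1041 + (-39 + (19 - 14)*(-2 + (19 - 14) + (19 - 14)²))) = -33*(-1041 + (-39 + 5*(-2 + 5 + 5²))) = -33*(-1041 + (-39 + 5*(-2 + 5 + 25))) = -33*(-1041 + (-39 + 5*28)) = -33*(-1041 + (-39 + 140)) = -33*(-1041 + 101) = -33*(-940) = 31020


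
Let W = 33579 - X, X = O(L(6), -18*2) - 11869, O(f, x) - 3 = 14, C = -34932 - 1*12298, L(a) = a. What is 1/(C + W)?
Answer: -1/1799 ≈ -0.00055586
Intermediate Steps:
C = -47230 (C = -34932 - 12298 = -47230)
O(f, x) = 17 (O(f, x) = 3 + 14 = 17)
X = -11852 (X = 17 - 11869 = -11852)
W = 45431 (W = 33579 - 1*(-11852) = 33579 + 11852 = 45431)
1/(C + W) = 1/(-47230 + 45431) = 1/(-1799) = -1/1799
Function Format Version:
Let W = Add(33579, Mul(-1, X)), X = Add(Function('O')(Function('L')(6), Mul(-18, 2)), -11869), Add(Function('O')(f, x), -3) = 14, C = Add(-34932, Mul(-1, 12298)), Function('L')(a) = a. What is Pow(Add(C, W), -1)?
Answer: Rational(-1, 1799) ≈ -0.00055586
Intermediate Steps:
C = -47230 (C = Add(-34932, -12298) = -47230)
Function('O')(f, x) = 17 (Function('O')(f, x) = Add(3, 14) = 17)
X = -11852 (X = Add(17, -11869) = -11852)
W = 45431 (W = Add(33579, Mul(-1, -11852)) = Add(33579, 11852) = 45431)
Pow(Add(C, W), -1) = Pow(Add(-47230, 45431), -1) = Pow(-1799, -1) = Rational(-1, 1799)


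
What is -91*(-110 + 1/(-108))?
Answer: 1081171/108 ≈ 10011.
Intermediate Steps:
-91*(-110 + 1/(-108)) = -91*(-110 - 1/108) = -91*(-11881/108) = 1081171/108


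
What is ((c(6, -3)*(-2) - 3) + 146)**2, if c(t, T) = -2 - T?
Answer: 19881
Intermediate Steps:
((c(6, -3)*(-2) - 3) + 146)**2 = (((-2 - 1*(-3))*(-2) - 3) + 146)**2 = (((-2 + 3)*(-2) - 3) + 146)**2 = ((1*(-2) - 3) + 146)**2 = ((-2 - 3) + 146)**2 = (-5 + 146)**2 = 141**2 = 19881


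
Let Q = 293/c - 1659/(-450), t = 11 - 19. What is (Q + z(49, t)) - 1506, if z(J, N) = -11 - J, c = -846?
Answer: -16525126/10575 ≈ -1562.7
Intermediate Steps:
t = -8
Q = 35324/10575 (Q = 293/(-846) - 1659/(-450) = 293*(-1/846) - 1659*(-1/450) = -293/846 + 553/150 = 35324/10575 ≈ 3.3403)
(Q + z(49, t)) - 1506 = (35324/10575 + (-11 - 1*49)) - 1506 = (35324/10575 + (-11 - 49)) - 1506 = (35324/10575 - 60) - 1506 = -599176/10575 - 1506 = -16525126/10575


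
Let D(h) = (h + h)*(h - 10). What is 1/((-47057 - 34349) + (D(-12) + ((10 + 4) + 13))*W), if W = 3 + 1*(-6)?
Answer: -1/83071 ≈ -1.2038e-5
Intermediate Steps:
D(h) = 2*h*(-10 + h) (D(h) = (2*h)*(-10 + h) = 2*h*(-10 + h))
W = -3 (W = 3 - 6 = -3)
1/((-47057 - 34349) + (D(-12) + ((10 + 4) + 13))*W) = 1/((-47057 - 34349) + (2*(-12)*(-10 - 12) + ((10 + 4) + 13))*(-3)) = 1/(-81406 + (2*(-12)*(-22) + (14 + 13))*(-3)) = 1/(-81406 + (528 + 27)*(-3)) = 1/(-81406 + 555*(-3)) = 1/(-81406 - 1665) = 1/(-83071) = -1/83071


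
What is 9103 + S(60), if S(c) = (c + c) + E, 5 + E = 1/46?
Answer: 424029/46 ≈ 9218.0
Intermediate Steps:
E = -229/46 (E = -5 + 1/46 = -229/46 ≈ -4.9783)
S(c) = -229/46 + 2*c (S(c) = (c + c) - 229/46 = 2*c - 229/46 = -229/46 + 2*c)
9103 + S(60) = 9103 + (-229/46 + 2*60) = 9103 + (-229/46 + 120) = 9103 + 5291/46 = 424029/46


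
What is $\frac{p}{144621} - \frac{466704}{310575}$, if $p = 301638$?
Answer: $\frac{2909558074}{4990629675} \approx 0.583$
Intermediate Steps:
$\frac{p}{144621} - \frac{466704}{310575} = \frac{301638}{144621} - \frac{466704}{310575} = 301638 \cdot \frac{1}{144621} - \frac{155568}{103525} = \frac{100546}{48207} - \frac{155568}{103525} = \frac{2909558074}{4990629675}$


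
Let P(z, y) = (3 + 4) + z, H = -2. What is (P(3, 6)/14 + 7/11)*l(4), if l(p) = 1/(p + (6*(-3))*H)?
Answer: 13/385 ≈ 0.033766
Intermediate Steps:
P(z, y) = 7 + z
l(p) = 1/(36 + p) (l(p) = 1/(p + (6*(-3))*(-2)) = 1/(p - 18*(-2)) = 1/(p + 36) = 1/(36 + p))
(P(3, 6)/14 + 7/11)*l(4) = ((7 + 3)/14 + 7/11)/(36 + 4) = (10*(1/14) + 7*(1/11))/40 = (5/7 + 7/11)*(1/40) = (104/77)*(1/40) = 13/385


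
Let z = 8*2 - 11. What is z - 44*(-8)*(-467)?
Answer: -164379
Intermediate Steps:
z = 5 (z = 16 - 11 = 5)
z - 44*(-8)*(-467) = 5 - 44*(-8)*(-467) = 5 + 352*(-467) = 5 - 164384 = -164379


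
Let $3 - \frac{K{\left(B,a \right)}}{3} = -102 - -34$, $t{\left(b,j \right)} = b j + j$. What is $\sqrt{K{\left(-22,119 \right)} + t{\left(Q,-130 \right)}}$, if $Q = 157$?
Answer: $i \sqrt{20327} \approx 142.57 i$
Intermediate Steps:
$t{\left(b,j \right)} = j + b j$
$K{\left(B,a \right)} = 213$ ($K{\left(B,a \right)} = 9 - 3 \left(-102 - -34\right) = 9 - 3 \left(-102 + 34\right) = 9 - -204 = 9 + 204 = 213$)
$\sqrt{K{\left(-22,119 \right)} + t{\left(Q,-130 \right)}} = \sqrt{213 - 130 \left(1 + 157\right)} = \sqrt{213 - 20540} = \sqrt{-20327} = i \sqrt{20327}$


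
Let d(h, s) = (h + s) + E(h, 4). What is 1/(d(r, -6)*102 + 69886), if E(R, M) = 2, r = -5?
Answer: 1/68968 ≈ 1.4499e-5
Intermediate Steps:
d(h, s) = 2 + h + s (d(h, s) = (h + s) + 2 = 2 + h + s)
1/(d(r, -6)*102 + 69886) = 1/((2 - 5 - 6)*102 + 69886) = 1/(-9*102 + 69886) = 1/(-918 + 69886) = 1/68968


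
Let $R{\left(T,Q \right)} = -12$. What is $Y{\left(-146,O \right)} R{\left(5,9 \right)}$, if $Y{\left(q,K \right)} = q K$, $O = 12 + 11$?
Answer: $40296$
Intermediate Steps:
$O = 23$
$Y{\left(q,K \right)} = K q$
$Y{\left(-146,O \right)} R{\left(5,9 \right)} = 23 \left(-146\right) \left(-12\right) = \left(-3358\right) \left(-12\right) = 40296$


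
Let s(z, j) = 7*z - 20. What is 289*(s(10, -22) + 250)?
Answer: 86700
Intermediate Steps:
s(z, j) = -20 + 7*z
289*(s(10, -22) + 250) = 289*((-20 + 7*10) + 250) = 289*((-20 + 70) + 250) = 289*(50 + 250) = 289*300 = 86700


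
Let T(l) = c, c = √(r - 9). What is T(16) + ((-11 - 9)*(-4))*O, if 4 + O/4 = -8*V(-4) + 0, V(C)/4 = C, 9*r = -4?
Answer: 39680 + I*√85/3 ≈ 39680.0 + 3.0732*I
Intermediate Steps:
r = -4/9 (r = (⅑)*(-4) = -4/9 ≈ -0.44444)
V(C) = 4*C
c = I*√85/3 (c = √(-4/9 - 9) = √(-85/9) = I*√85/3 ≈ 3.0732*I)
O = 496 (O = -16 + 4*(-32*(-4) + 0) = -16 + 4*(-8*(-16) + 0) = -16 + 4*(128 + 0) = -16 + 4*128 = -16 + 512 = 496)
T(l) = I*√85/3
T(16) + ((-11 - 9)*(-4))*O = I*√85/3 + ((-11 - 9)*(-4))*496 = I*√85/3 - 20*(-4)*496 = I*√85/3 + 80*496 = I*√85/3 + 39680 = 39680 + I*√85/3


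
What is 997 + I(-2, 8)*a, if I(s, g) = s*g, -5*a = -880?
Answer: -1819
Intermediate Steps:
a = 176 (a = -⅕*(-880) = 176)
I(s, g) = g*s
997 + I(-2, 8)*a = 997 + (8*(-2))*176 = 997 - 16*176 = 997 - 2816 = -1819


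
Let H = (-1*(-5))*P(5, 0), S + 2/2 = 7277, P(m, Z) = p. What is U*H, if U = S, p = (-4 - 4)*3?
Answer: -873120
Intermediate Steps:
p = -24 (p = -8*3 = -24)
P(m, Z) = -24
S = 7276 (S = -1 + 7277 = 7276)
H = -120 (H = -1*(-5)*(-24) = 5*(-24) = -120)
U = 7276
U*H = 7276*(-120) = -873120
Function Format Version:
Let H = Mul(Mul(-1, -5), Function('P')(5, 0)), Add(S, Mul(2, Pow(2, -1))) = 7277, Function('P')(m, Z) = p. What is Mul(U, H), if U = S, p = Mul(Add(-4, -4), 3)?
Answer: -873120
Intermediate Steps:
p = -24 (p = Mul(-8, 3) = -24)
Function('P')(m, Z) = -24
S = 7276 (S = Add(-1, 7277) = 7276)
H = -120 (H = Mul(Mul(-1, -5), -24) = Mul(5, -24) = -120)
U = 7276
Mul(U, H) = Mul(7276, -120) = -873120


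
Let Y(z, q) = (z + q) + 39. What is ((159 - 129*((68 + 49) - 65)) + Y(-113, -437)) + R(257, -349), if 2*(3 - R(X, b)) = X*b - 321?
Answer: 37950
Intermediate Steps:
R(X, b) = 327/2 - X*b/2 (R(X, b) = 3 - (X*b - 321)/2 = 3 - (-321 + X*b)/2 = 3 + (321/2 - X*b/2) = 327/2 - X*b/2)
Y(z, q) = 39 + q + z (Y(z, q) = (q + z) + 39 = 39 + q + z)
((159 - 129*((68 + 49) - 65)) + Y(-113, -437)) + R(257, -349) = ((159 - 129*((68 + 49) - 65)) + (39 - 437 - 113)) + (327/2 - ½*257*(-349)) = ((159 - 129*(117 - 65)) - 511) + (327/2 + 89693/2) = ((159 - 129*52) - 511) + 45010 = ((159 - 6708) - 511) + 45010 = (-6549 - 511) + 45010 = -7060 + 45010 = 37950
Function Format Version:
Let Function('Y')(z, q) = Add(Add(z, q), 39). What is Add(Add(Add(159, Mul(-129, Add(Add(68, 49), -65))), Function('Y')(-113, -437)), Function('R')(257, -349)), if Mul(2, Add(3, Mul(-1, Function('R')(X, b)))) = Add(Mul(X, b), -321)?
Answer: 37950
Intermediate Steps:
Function('R')(X, b) = Add(Rational(327, 2), Mul(Rational(-1, 2), X, b)) (Function('R')(X, b) = Add(3, Mul(Rational(-1, 2), Add(Mul(X, b), -321))) = Add(3, Mul(Rational(-1, 2), Add(-321, Mul(X, b)))) = Add(3, Add(Rational(321, 2), Mul(Rational(-1, 2), X, b))) = Add(Rational(327, 2), Mul(Rational(-1, 2), X, b)))
Function('Y')(z, q) = Add(39, q, z) (Function('Y')(z, q) = Add(Add(q, z), 39) = Add(39, q, z))
Add(Add(Add(159, Mul(-129, Add(Add(68, 49), -65))), Function('Y')(-113, -437)), Function('R')(257, -349)) = Add(Add(Add(159, Mul(-129, Add(Add(68, 49), -65))), Add(39, -437, -113)), Add(Rational(327, 2), Mul(Rational(-1, 2), 257, -349))) = Add(Add(Add(159, Mul(-129, Add(117, -65))), -511), Add(Rational(327, 2), Rational(89693, 2))) = Add(Add(Add(159, Mul(-129, 52)), -511), 45010) = Add(Add(Add(159, -6708), -511), 45010) = Add(Add(-6549, -511), 45010) = Add(-7060, 45010) = 37950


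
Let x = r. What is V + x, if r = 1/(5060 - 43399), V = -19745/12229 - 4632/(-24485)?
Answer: -2337689892064/1639962035005 ≈ -1.4255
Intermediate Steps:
V = -426811597/299427065 (V = -19745*1/12229 - 4632*(-1/24485) = -19745/12229 + 4632/24485 = -426811597/299427065 ≈ -1.4254)
r = -1/38339 (r = 1/(-38339) = -1/38339 ≈ -2.6083e-5)
x = -1/38339 ≈ -2.6083e-5
V + x = -426811597/299427065 - 1/38339 = -2337689892064/1639962035005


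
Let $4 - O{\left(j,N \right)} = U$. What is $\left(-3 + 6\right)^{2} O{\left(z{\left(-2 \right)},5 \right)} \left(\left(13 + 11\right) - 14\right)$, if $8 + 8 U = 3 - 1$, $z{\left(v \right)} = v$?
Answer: $\frac{855}{2} \approx 427.5$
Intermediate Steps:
$U = - \frac{3}{4}$ ($U = -1 + \frac{3 - 1}{8} = -1 + \frac{1}{8} \cdot 2 = -1 + \frac{1}{4} = - \frac{3}{4} \approx -0.75$)
$O{\left(j,N \right)} = \frac{19}{4}$ ($O{\left(j,N \right)} = 4 - - \frac{3}{4} = 4 + \frac{3}{4} = \frac{19}{4}$)
$\left(-3 + 6\right)^{2} O{\left(z{\left(-2 \right)},5 \right)} \left(\left(13 + 11\right) - 14\right) = \left(-3 + 6\right)^{2} \cdot \frac{19}{4} \left(\left(13 + 11\right) - 14\right) = 3^{2} \cdot \frac{19}{4} \left(24 - 14\right) = 9 \cdot \frac{19}{4} \cdot 10 = \frac{171}{4} \cdot 10 = \frac{855}{2}$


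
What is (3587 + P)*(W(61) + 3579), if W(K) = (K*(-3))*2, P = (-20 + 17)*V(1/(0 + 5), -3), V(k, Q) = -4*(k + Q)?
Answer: 57085371/5 ≈ 1.1417e+7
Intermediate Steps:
V(k, Q) = -4*Q - 4*k (V(k, Q) = -4*(Q + k) = -4*Q - 4*k)
P = -168/5 (P = (-20 + 17)*(-4*(-3) - 4/(0 + 5)) = -3*(12 - 4/5) = -3*(12 - 4*⅕) = -3*(12 - ⅘) = -3*56/5 = -168/5 ≈ -33.600)
W(K) = -6*K (W(K) = -3*K*2 = -6*K)
(3587 + P)*(W(61) + 3579) = (3587 - 168/5)*(-6*61 + 3579) = 17767*(-366 + 3579)/5 = (17767/5)*3213 = 57085371/5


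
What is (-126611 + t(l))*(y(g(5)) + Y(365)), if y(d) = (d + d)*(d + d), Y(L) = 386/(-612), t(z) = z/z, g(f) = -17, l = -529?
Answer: -22381039615/153 ≈ -1.4628e+8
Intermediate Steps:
t(z) = 1
Y(L) = -193/306 (Y(L) = 386*(-1/612) = -193/306)
y(d) = 4*d² (y(d) = (2*d)*(2*d) = 4*d²)
(-126611 + t(l))*(y(g(5)) + Y(365)) = (-126611 + 1)*(4*(-17)² - 193/306) = -126610*(4*289 - 193/306) = -126610*(1156 - 193/306) = -126610*353543/306 = -22381039615/153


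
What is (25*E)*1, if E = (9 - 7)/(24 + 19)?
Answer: 50/43 ≈ 1.1628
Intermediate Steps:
E = 2/43 ≈ 0.046512
(25*E)*1 = (25*(2/43))*1 = (50/43)*1 = 50/43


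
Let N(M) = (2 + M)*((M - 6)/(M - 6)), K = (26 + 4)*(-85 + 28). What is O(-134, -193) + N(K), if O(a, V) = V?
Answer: -1901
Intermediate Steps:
K = -1710 (K = 30*(-57) = -1710)
N(M) = 2 + M (N(M) = (2 + M)*((-6 + M)/(-6 + M)) = (2 + M)*1 = 2 + M)
O(-134, -193) + N(K) = -193 + (2 - 1710) = -193 - 1708 = -1901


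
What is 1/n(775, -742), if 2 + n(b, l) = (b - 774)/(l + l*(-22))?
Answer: -15582/31163 ≈ -0.50002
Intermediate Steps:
n(b, l) = -2 - (-774 + b)/(21*l) (n(b, l) = -2 + (b - 774)/(l + l*(-22)) = -2 + (-774 + b)/(l - 22*l) = -2 + (-774 + b)/((-21*l)) = -2 + (-774 + b)*(-1/(21*l)) = -2 - (-774 + b)/(21*l))
1/n(775, -742) = 1/((1/21)*(774 - 1*775 - 42*(-742))/(-742)) = 1/((1/21)*(-1/742)*(774 - 775 + 31164)) = 1/((1/21)*(-1/742)*31163) = 1/(-31163/15582) = -15582/31163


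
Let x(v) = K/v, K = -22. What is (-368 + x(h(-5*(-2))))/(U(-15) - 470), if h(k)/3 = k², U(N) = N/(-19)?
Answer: 1049009/1337250 ≈ 0.78445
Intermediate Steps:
U(N) = -N/19 (U(N) = N*(-1/19) = -N/19)
h(k) = 3*k²
x(v) = -22/v
(-368 + x(h(-5*(-2))))/(U(-15) - 470) = (-368 - 22/(3*(-5*(-2))²))/(-1/19*(-15) - 470) = (-368 - 22/(3*10²))/(15/19 - 470) = (-368 - 22/(3*100))/(-8915/19) = (-368 - 22/300)*(-19/8915) = (-368 - 22*1/300)*(-19/8915) = (-368 - 11/150)*(-19/8915) = -55211/150*(-19/8915) = 1049009/1337250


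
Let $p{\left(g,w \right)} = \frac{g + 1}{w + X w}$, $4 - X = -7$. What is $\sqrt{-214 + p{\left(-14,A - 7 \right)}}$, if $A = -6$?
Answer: $\frac{i \sqrt{7701}}{6} \approx 14.626 i$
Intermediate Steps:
$X = 11$ ($X = 4 - -7 = 4 + 7 = 11$)
$p{\left(g,w \right)} = \frac{1 + g}{12 w}$ ($p{\left(g,w \right)} = \frac{g + 1}{w + 11 w} = \frac{1 + g}{12 w}$)
$\sqrt{-214 + p{\left(-14,A - 7 \right)}} = \sqrt{-214 + \frac{1 - 14}{12 \left(-6 - 7\right)}} = \sqrt{-214 + \frac{1}{12} \frac{1}{-6 - 7} \left(-13\right)} = \sqrt{-214 + \frac{1}{12} \frac{1}{-13} \left(-13\right)} = \sqrt{-214 + \frac{1}{12} \left(- \frac{1}{13}\right) \left(-13\right)} = \sqrt{-214 + \frac{1}{12}} = \sqrt{- \frac{2567}{12}} = \frac{i \sqrt{7701}}{6}$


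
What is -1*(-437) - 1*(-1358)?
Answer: 1795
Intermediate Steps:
-1*(-437) - 1*(-1358) = 437 + 1358 = 1795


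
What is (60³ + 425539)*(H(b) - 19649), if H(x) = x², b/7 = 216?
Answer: 1454044935805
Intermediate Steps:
b = 1512 (b = 7*216 = 1512)
(60³ + 425539)*(H(b) - 19649) = (60³ + 425539)*(1512² - 19649) = (216000 + 425539)*(2286144 - 19649) = 641539*2266495 = 1454044935805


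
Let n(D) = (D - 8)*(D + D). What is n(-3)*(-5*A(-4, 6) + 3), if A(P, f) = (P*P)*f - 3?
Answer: -30492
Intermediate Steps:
n(D) = 2*D*(-8 + D) (n(D) = (-8 + D)*(2*D) = 2*D*(-8 + D))
A(P, f) = -3 + f*P² (A(P, f) = P²*f - 3 = f*P² - 3 = -3 + f*P²)
n(-3)*(-5*A(-4, 6) + 3) = (2*(-3)*(-8 - 3))*(-5*(-3 + 6*(-4)²) + 3) = (2*(-3)*(-11))*(-5*(-3 + 6*16) + 3) = 66*(-5*(-3 + 96) + 3) = 66*(-5*93 + 3) = 66*(-465 + 3) = 66*(-462) = -30492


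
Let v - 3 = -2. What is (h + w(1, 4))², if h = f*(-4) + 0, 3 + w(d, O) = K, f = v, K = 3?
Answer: 16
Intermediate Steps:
v = 1 (v = 3 - 2 = 1)
f = 1
w(d, O) = 0 (w(d, O) = -3 + 3 = 0)
h = -4 (h = 1*(-4) + 0 = -4 + 0 = -4)
(h + w(1, 4))² = (-4 + 0)² = (-4)² = 16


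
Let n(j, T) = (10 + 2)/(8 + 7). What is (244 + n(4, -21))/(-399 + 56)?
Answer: -1224/1715 ≈ -0.71370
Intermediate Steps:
n(j, T) = ⅘ (n(j, T) = 12/15 = 12*(1/15) = ⅘)
(244 + n(4, -21))/(-399 + 56) = (244 + ⅘)/(-399 + 56) = (1224/5)/(-343) = -1/343*1224/5 = -1224/1715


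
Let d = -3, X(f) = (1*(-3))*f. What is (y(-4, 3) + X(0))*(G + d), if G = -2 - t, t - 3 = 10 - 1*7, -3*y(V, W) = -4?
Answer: -44/3 ≈ -14.667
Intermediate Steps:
X(f) = -3*f
y(V, W) = 4/3 (y(V, W) = -⅓*(-4) = 4/3)
t = 6 (t = 3 + (10 - 1*7) = 3 + (10 - 7) = 3 + 3 = 6)
G = -8 (G = -2 - 1*6 = -2 - 6 = -8)
(y(-4, 3) + X(0))*(G + d) = (4/3 - 3*0)*(-8 - 3) = (4/3 + 0)*(-11) = (4/3)*(-11) = -44/3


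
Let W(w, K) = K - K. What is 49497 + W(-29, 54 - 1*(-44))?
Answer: 49497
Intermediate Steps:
W(w, K) = 0
49497 + W(-29, 54 - 1*(-44)) = 49497 + 0 = 49497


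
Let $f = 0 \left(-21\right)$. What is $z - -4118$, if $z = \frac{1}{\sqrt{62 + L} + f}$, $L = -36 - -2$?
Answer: $4118 + \frac{\sqrt{7}}{14} \approx 4118.2$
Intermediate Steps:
$L = -34$ ($L = -36 + 2 = -34$)
$f = 0$
$z = \frac{\sqrt{7}}{14}$ ($z = \frac{1}{\sqrt{62 - 34} + 0} = \frac{1}{\sqrt{28} + 0} = \frac{1}{2 \sqrt{7} + 0} = \frac{1}{2 \sqrt{7}} = \frac{\sqrt{7}}{14} \approx 0.18898$)
$z - -4118 = \frac{\sqrt{7}}{14} - -4118 = \frac{\sqrt{7}}{14} + 4118 = 4118 + \frac{\sqrt{7}}{14}$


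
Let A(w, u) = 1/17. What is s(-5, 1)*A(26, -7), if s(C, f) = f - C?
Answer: 6/17 ≈ 0.35294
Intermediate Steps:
A(w, u) = 1/17
s(-5, 1)*A(26, -7) = (1 - 1*(-5))*(1/17) = (1 + 5)*(1/17) = 6*(1/17) = 6/17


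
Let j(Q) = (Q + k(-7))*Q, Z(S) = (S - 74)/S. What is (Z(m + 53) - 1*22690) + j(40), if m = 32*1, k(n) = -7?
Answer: -1816439/85 ≈ -21370.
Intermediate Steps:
m = 32
Z(S) = (-74 + S)/S
j(Q) = Q*(-7 + Q) (j(Q) = (Q - 7)*Q = (-7 + Q)*Q = Q*(-7 + Q))
(Z(m + 53) - 1*22690) + j(40) = ((-74 + (32 + 53))/(32 + 53) - 1*22690) + 40*(-7 + 40) = ((-74 + 85)/85 - 22690) + 40*33 = ((1/85)*11 - 22690) + 1320 = (11/85 - 22690) + 1320 = -1928639/85 + 1320 = -1816439/85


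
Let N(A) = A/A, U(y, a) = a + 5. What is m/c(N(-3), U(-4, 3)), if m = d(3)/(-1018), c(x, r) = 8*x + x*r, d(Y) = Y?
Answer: -3/16288 ≈ -0.00018418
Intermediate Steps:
U(y, a) = 5 + a
N(A) = 1
c(x, r) = 8*x + r*x
m = -3/1018 (m = 3/(-1018) = 3*(-1/1018) = -3/1018 ≈ -0.0029470)
m/c(N(-3), U(-4, 3)) = -3/(1018*(8 + (5 + 3))) = -3/(1018*(8 + 8)) = -3/(1018*(1*16)) = -3/1018/16 = -3/1018*1/16 = -3/16288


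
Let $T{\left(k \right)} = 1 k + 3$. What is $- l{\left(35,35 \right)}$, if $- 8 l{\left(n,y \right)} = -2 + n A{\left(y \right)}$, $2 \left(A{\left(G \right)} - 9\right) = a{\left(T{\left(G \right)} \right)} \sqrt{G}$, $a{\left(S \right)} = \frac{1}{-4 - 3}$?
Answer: $\frac{313}{8} - \frac{5 \sqrt{35}}{16} \approx 37.276$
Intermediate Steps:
$T{\left(k \right)} = 3 + k$ ($T{\left(k \right)} = k + 3 = 3 + k$)
$a{\left(S \right)} = - \frac{1}{7}$ ($a{\left(S \right)} = \frac{1}{-4 - 3} = \frac{1}{-7} = - \frac{1}{7}$)
$A{\left(G \right)} = 9 - \frac{\sqrt{G}}{14}$ ($A{\left(G \right)} = 9 + \frac{\left(- \frac{1}{7}\right) \sqrt{G}}{2} = 9 - \frac{\sqrt{G}}{14}$)
$l{\left(n,y \right)} = \frac{1}{4} - \frac{n \left(9 - \frac{\sqrt{y}}{14}\right)}{8}$ ($l{\left(n,y \right)} = - \frac{-2 + n \left(9 - \frac{\sqrt{y}}{14}\right)}{8} = \frac{1}{4} - \frac{n \left(9 - \frac{\sqrt{y}}{14}\right)}{8}$)
$- l{\left(35,35 \right)} = - (\frac{1}{4} + \frac{1}{112} \cdot 35 \left(-126 + \sqrt{35}\right)) = - (\frac{1}{4} - \left(\frac{315}{8} - \frac{5 \sqrt{35}}{16}\right)) = - (- \frac{313}{8} + \frac{5 \sqrt{35}}{16}) = \frac{313}{8} - \frac{5 \sqrt{35}}{16}$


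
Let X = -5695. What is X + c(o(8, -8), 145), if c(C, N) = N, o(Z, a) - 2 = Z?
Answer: -5550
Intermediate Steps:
o(Z, a) = 2 + Z
X + c(o(8, -8), 145) = -5695 + 145 = -5550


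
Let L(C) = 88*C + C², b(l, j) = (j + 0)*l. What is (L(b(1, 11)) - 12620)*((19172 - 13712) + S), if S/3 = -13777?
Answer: 413628501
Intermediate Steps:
S = -41331 (S = 3*(-13777) = -41331)
b(l, j) = j*l
L(C) = C² + 88*C
(L(b(1, 11)) - 12620)*((19172 - 13712) + S) = ((11*1)*(88 + 11*1) - 12620)*((19172 - 13712) - 41331) = (11*(88 + 11) - 12620)*(5460 - 41331) = (11*99 - 12620)*(-35871) = (1089 - 12620)*(-35871) = -11531*(-35871) = 413628501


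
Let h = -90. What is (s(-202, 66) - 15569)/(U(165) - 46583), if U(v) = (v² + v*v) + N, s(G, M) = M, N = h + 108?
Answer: -15503/7885 ≈ -1.9661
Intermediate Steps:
N = 18 (N = -90 + 108 = 18)
U(v) = 18 + 2*v² (U(v) = (v² + v*v) + 18 = (v² + v²) + 18 = 2*v² + 18 = 18 + 2*v²)
(s(-202, 66) - 15569)/(U(165) - 46583) = (66 - 15569)/((18 + 2*165²) - 46583) = -15503/((18 + 2*27225) - 46583) = -15503/((18 + 54450) - 46583) = -15503/(54468 - 46583) = -15503/7885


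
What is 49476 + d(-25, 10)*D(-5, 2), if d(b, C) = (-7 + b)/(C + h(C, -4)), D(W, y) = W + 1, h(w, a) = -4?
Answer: 148492/3 ≈ 49497.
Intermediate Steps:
D(W, y) = 1 + W
d(b, C) = (-7 + b)/(-4 + C) (d(b, C) = (-7 + b)/(C - 4) = (-7 + b)/(-4 + C))
49476 + d(-25, 10)*D(-5, 2) = 49476 + ((-7 - 25)/(-4 + 10))*(1 - 5) = 49476 + (-32/6)*(-4) = 49476 + ((1/6)*(-32))*(-4) = 49476 - 16/3*(-4) = 49476 + 64/3 = 148492/3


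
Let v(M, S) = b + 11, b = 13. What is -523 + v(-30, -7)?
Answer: -499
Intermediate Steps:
v(M, S) = 24 (v(M, S) = 13 + 11 = 24)
-523 + v(-30, -7) = -523 + 24 = -499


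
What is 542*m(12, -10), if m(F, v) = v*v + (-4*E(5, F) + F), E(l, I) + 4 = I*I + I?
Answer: -268832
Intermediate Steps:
E(l, I) = -4 + I + I² (E(l, I) = -4 + (I*I + I) = -4 + (I² + I) = -4 + (I + I²) = -4 + I + I²)
m(F, v) = 16 + v² - 4*F² - 3*F (m(F, v) = v*v + (-4*(-4 + F + F²) + F) = v² + ((16 - 4*F - 4*F²) + F) = v² + (16 - 4*F² - 3*F) = 16 + v² - 4*F² - 3*F)
542*m(12, -10) = 542*(16 + (-10)² - 4*12² - 3*12) = 542*(16 + 100 - 4*144 - 36) = 542*(16 + 100 - 576 - 36) = 542*(-496) = -268832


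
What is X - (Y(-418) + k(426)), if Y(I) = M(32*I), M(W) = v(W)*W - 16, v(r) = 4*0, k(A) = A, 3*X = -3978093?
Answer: -1326441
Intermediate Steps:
X = -1326031 (X = (1/3)*(-3978093) = -1326031)
v(r) = 0
M(W) = -16 (M(W) = 0*W - 16 = 0 - 16 = -16)
Y(I) = -16
X - (Y(-418) + k(426)) = -1326031 - (-16 + 426) = -1326031 - 1*410 = -1326031 - 410 = -1326441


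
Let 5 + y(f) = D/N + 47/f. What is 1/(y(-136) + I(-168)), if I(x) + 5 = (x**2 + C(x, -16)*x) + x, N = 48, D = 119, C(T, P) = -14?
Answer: 816/24806509 ≈ 3.2895e-5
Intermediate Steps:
I(x) = -5 + x**2 - 13*x (I(x) = -5 + ((x**2 - 14*x) + x) = -5 + (x**2 - 13*x) = -5 + x**2 - 13*x)
y(f) = -121/48 + 47/f (y(f) = -5 + (119/48 + 47/f) = -121/48 + 47/f)
1/(y(-136) + I(-168)) = 1/((-121/48 + 47/(-136)) + (-5 + (-168)**2 - 13*(-168))) = 1/((-121/48 + 47*(-1/136)) + (-5 + 28224 + 2184)) = 1/((-121/48 - 47/136) + 30403) = 1/(-2339/816 + 30403) = 1/(24806509/816) = 816/24806509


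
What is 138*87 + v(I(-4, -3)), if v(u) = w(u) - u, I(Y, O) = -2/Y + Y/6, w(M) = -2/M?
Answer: 72109/6 ≈ 12018.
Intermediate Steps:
I(Y, O) = -2/Y + Y/6 (I(Y, O) = -2/Y + Y*(⅙) = -2/Y + Y/6)
v(u) = -u - 2/u (v(u) = -2/u - u = -u - 2/u)
138*87 + v(I(-4, -3)) = 138*87 + (-(-2/(-4) + (⅙)*(-4)) - 2/(-2/(-4) + (⅙)*(-4))) = 12006 + (-(-2*(-¼) - ⅔) - 2/(-2*(-¼) - ⅔)) = 12006 + (-(½ - ⅔) - 2/(½ - ⅔)) = 12006 + (-1*(-⅙) - 2/(-⅙)) = 12006 + (⅙ - 2*(-6)) = 12006 + (⅙ + 12) = 12006 + 73/6 = 72109/6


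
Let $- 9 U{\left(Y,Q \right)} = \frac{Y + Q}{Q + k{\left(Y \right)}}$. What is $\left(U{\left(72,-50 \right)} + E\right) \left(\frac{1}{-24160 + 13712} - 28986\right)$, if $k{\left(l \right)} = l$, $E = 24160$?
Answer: $- \frac{65850472468031}{94032} \approx -7.003 \cdot 10^{8}$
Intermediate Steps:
$U{\left(Y,Q \right)} = - \frac{1}{9}$ ($U{\left(Y,Q \right)} = - \frac{\left(Y + Q\right) \frac{1}{Q + Y}}{9} = - \frac{\left(Q + Y\right) \frac{1}{Q + Y}}{9} = \left(- \frac{1}{9}\right) 1 = - \frac{1}{9}$)
$\left(U{\left(72,-50 \right)} + E\right) \left(\frac{1}{-24160 + 13712} - 28986\right) = \left(- \frac{1}{9} + 24160\right) \left(\frac{1}{-24160 + 13712} - 28986\right) = \frac{217439 \left(\frac{1}{-10448} - 28986\right)}{9} = \frac{217439 \left(- \frac{1}{10448} - 28986\right)}{9} = \frac{217439}{9} \left(- \frac{302845729}{10448}\right) = - \frac{65850472468031}{94032}$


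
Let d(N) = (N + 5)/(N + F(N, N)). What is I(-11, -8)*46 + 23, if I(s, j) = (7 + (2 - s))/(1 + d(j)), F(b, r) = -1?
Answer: 713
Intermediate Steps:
d(N) = (5 + N)/(-1 + N) (d(N) = (N + 5)/(N - 1) = (5 + N)/(-1 + N))
I(s, j) = (9 - s)/(1 + (5 + j)/(-1 + j)) (I(s, j) = (7 + (2 - s))/(1 + (5 + j)/(-1 + j)) = (9 - s)/(1 + (5 + j)/(-1 + j)))
I(-11, -8)*46 + 23 = -(-1 - 8)*(-9 - 11)/(4 + 2*(-8))*46 + 23 = -1*(-9)*(-20)/(4 - 16)*46 + 23 = -1*(-9)*(-20)/(-12)*46 + 23 = -1*(-1/12)*(-9)*(-20)*46 + 23 = 15*46 + 23 = 690 + 23 = 713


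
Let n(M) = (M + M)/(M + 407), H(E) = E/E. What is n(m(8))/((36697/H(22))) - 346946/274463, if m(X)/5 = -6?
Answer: -4799934233254/3797132204047 ≈ -1.2641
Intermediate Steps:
m(X) = -30 (m(X) = 5*(-6) = -30)
H(E) = 1
n(M) = 2*M/(407 + M) (n(M) = (2*M)/(407 + M) = 2*M/(407 + M))
n(m(8))/((36697/H(22))) - 346946/274463 = (2*(-30)/(407 - 30))/((36697/1)) - 346946/274463 = (2*(-30)/377)/((36697*1)) - 346946*1/274463 = (2*(-30)*(1/377))/36697 - 346946/274463 = -60/377*1/36697 - 346946/274463 = -60/13834769 - 346946/274463 = -4799934233254/3797132204047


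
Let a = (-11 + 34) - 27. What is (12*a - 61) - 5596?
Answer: -5705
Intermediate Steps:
a = -4 (a = 23 - 27 = -4)
(12*a - 61) - 5596 = (12*(-4) - 61) - 5596 = (-48 - 61) - 5596 = -109 - 5596 = -5705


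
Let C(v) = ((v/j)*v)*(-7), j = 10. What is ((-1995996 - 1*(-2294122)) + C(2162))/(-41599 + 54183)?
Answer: -1858653/7865 ≈ -236.32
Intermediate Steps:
C(v) = -7*v²/10 (C(v) = ((v/10)*v)*(-7) = (v²/10)*(-7) = -7*v²/10)
((-1995996 - 1*(-2294122)) + C(2162))/(-41599 + 54183) = ((-1995996 - 1*(-2294122)) - 7/10*2162²)/(-41599 + 54183) = ((-1995996 + 2294122) - 7/10*4674244)/12584 = (298126 - 16359854/5)*(1/12584) = -14869224/5*1/12584 = -1858653/7865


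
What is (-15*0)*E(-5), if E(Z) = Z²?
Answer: 0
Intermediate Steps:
(-15*0)*E(-5) = -15*0*(-5)² = 0*25 = 0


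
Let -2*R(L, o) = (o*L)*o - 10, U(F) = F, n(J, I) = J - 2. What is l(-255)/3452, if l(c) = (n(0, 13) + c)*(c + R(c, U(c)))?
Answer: -4261284875/6904 ≈ -6.1722e+5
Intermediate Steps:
n(J, I) = -2 + J
R(L, o) = 5 - L*o**2/2 (R(L, o) = -((o*L)*o - 10)/2 = -((L*o)*o - 10)/2 = -(L*o**2 - 10)/2 = -(-10 + L*o**2)/2 = 5 - L*o**2/2)
l(c) = (-2 + c)*(5 + c - c**3/2) (l(c) = ((-2 + 0) + c)*(c + (5 - c*c**2/2)) = (-2 + c)*(c + (5 - c**3/2)) = (-2 + c)*(5 + c - c**3/2))
l(-255)/3452 = (-10 + (-255)**2 + (-255)**3 + 3*(-255) - 1/2*(-255)**4)/3452 = (-10 + 65025 - 16581375 - 765 - 1/2*4228250625)*(1/3452) = (-10 + 65025 - 16581375 - 765 - 4228250625/2)*(1/3452) = -4261284875/2*1/3452 = -4261284875/6904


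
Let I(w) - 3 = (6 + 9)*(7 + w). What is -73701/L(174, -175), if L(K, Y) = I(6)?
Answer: -8189/22 ≈ -372.23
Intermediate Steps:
I(w) = 108 + 15*w (I(w) = 3 + (6 + 9)*(7 + w) = 3 + 15*(7 + w) = 3 + (105 + 15*w) = 108 + 15*w)
L(K, Y) = 198 (L(K, Y) = 108 + 15*6 = 108 + 90 = 198)
-73701/L(174, -175) = -73701/198 = -73701*1/198 = -8189/22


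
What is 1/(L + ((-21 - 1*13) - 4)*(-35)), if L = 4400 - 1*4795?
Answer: 1/935 ≈ 0.0010695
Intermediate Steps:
L = -395 (L = 4400 - 4795 = -395)
1/(L + ((-21 - 1*13) - 4)*(-35)) = 1/(-395 + ((-21 - 1*13) - 4)*(-35)) = 1/(-395 + ((-21 - 13) - 4)*(-35)) = 1/(-395 + (-34 - 4)*(-35)) = 1/(-395 - 38*(-35)) = 1/(-395 + 1330) = 1/935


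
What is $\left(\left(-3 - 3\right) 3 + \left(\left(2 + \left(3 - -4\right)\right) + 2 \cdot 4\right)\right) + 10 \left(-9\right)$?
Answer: $-91$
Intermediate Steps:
$\left(\left(-3 - 3\right) 3 + \left(\left(2 + \left(3 - -4\right)\right) + 2 \cdot 4\right)\right) + 10 \left(-9\right) = \left(\left(-3 - 3\right) 3 + \left(\left(2 + \left(3 + 4\right)\right) + 8\right)\right) - 90 = \left(\left(-6\right) 3 + \left(\left(2 + 7\right) + 8\right)\right) - 90 = \left(-18 + \left(9 + 8\right)\right) - 90 = \left(-18 + 17\right) - 90 = -1 - 90 = -91$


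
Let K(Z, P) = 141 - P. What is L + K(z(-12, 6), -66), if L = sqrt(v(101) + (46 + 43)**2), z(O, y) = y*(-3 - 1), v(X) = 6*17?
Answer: 207 + sqrt(8023) ≈ 296.57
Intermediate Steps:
v(X) = 102
z(O, y) = -4*y (z(O, y) = y*(-4) = -4*y)
L = sqrt(8023) (L = sqrt(102 + (46 + 43)**2) = sqrt(102 + 89**2) = sqrt(102 + 7921) = sqrt(8023) ≈ 89.571)
L + K(z(-12, 6), -66) = sqrt(8023) + (141 - 1*(-66)) = sqrt(8023) + (141 + 66) = sqrt(8023) + 207 = 207 + sqrt(8023)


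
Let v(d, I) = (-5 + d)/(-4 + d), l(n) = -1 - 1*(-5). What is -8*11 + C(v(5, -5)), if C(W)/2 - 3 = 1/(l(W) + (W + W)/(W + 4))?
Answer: -163/2 ≈ -81.500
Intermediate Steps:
l(n) = 4 (l(n) = -1 + 5 = 4)
v(d, I) = (-5 + d)/(-4 + d)
C(W) = 6 + 2/(4 + 2*W/(4 + W)) (C(W) = 6 + 2/(4 + (W + W)/(W + 4)) = 6 + 2/(4 + (2*W)/(4 + W)) = 6 + 2/(4 + 2*W/(4 + W)))
-8*11 + C(v(5, -5)) = -8*11 + (52 + 19*((-5 + 5)/(-4 + 5)))/(8 + 3*((-5 + 5)/(-4 + 5))) = -88 + (52 + 19*(0/1))/(8 + 3*(0/1)) = -88 + (52 + 19*(1*0))/(8 + 3*(1*0)) = -88 + (52 + 19*0)/(8 + 3*0) = -88 + (52 + 0)/(8 + 0) = -88 + 52/8 = -88 + (1/8)*52 = -88 + 13/2 = -163/2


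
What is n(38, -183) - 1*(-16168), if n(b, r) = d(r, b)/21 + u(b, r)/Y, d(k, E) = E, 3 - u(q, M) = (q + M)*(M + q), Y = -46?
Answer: 349163/21 ≈ 16627.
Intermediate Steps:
u(q, M) = 3 - (M + q)² (u(q, M) = 3 - (q + M)*(M + q) = 3 - (M + q)*(M + q) = 3 - (M + q)²)
n(b, r) = -3/46 + b/21 + (b + r)²/46 (n(b, r) = b/21 + (3 - (r + b)²)/(-46) = b*(1/21) + (3 - (b + r)²)*(-1/46) = b/21 + (-3/46 + (b + r)²/46) = -3/46 + b/21 + (b + r)²/46)
n(38, -183) - 1*(-16168) = (-3/46 + (1/21)*38 + (38 - 183)²/46) - 1*(-16168) = (-3/46 + 38/21 + (1/46)*(-145)²) + 16168 = (-3/46 + 38/21 + (1/46)*21025) + 16168 = (-3/46 + 38/21 + 21025/46) + 16168 = 9635/21 + 16168 = 349163/21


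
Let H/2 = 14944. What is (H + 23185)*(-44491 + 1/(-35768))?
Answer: -84457935565497/35768 ≈ -2.3613e+9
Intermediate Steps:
H = 29888 (H = 2*14944 = 29888)
(H + 23185)*(-44491 + 1/(-35768)) = (29888 + 23185)*(-44491 + 1/(-35768)) = 53073*(-44491 - 1/35768) = 53073*(-1591354089/35768) = -84457935565497/35768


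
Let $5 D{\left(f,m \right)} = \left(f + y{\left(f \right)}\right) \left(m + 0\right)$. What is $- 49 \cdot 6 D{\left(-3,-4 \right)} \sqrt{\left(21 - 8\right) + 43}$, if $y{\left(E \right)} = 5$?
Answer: $\frac{4704 \sqrt{14}}{5} \approx 3520.2$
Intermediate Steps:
$D{\left(f,m \right)} = \frac{m \left(5 + f\right)}{5}$ ($D{\left(f,m \right)} = \frac{\left(f + 5\right) \left(m + 0\right)}{5} = \frac{\left(5 + f\right) m}{5} = \frac{m \left(5 + f\right)}{5}$)
$- 49 \cdot 6 D{\left(-3,-4 \right)} \sqrt{\left(21 - 8\right) + 43} = - 49 \cdot 6 \cdot \frac{1}{5} \left(-4\right) \left(5 - 3\right) \sqrt{\left(21 - 8\right) + 43} = - 49 \cdot 6 \cdot \frac{1}{5} \left(-4\right) 2 \sqrt{13 + 43} = - 49 \cdot 6 \left(- \frac{8}{5}\right) \sqrt{56} = \left(-49\right) \left(- \frac{48}{5}\right) 2 \sqrt{14} = \frac{2352 \cdot 2 \sqrt{14}}{5} = \frac{4704 \sqrt{14}}{5}$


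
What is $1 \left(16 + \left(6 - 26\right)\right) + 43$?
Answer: $39$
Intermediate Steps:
$1 \left(16 + \left(6 - 26\right)\right) + 43 = 1 \left(16 - 20\right) + 43 = 1 \left(-4\right) + 43 = -4 + 43 = 39$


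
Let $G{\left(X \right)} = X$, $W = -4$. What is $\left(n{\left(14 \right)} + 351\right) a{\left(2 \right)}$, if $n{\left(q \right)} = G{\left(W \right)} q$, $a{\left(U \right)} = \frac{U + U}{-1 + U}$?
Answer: $1180$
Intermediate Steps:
$a{\left(U \right)} = \frac{2 U}{-1 + U}$
$n{\left(q \right)} = - 4 q$
$\left(n{\left(14 \right)} + 351\right) a{\left(2 \right)} = \left(\left(-4\right) 14 + 351\right) 2 \cdot 2 \frac{1}{-1 + 2} = \left(-56 + 351\right) 2 \cdot 2 \cdot 1^{-1} = 295 \cdot 2 \cdot 2 \cdot 1 = 295 \cdot 4 = 1180$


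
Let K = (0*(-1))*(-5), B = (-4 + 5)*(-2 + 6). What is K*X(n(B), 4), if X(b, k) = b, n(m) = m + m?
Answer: 0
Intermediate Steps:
B = 4 (B = 1*4 = 4)
n(m) = 2*m
K = 0 (K = 0*(-5) = 0)
K*X(n(B), 4) = 0*(2*4) = 0*8 = 0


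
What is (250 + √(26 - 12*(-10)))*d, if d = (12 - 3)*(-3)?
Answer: -6750 - 27*√146 ≈ -7076.2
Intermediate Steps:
d = -27 (d = 9*(-3) = -27)
(250 + √(26 - 12*(-10)))*d = (250 + √(26 - 12*(-10)))*(-27) = (250 + √(26 + 120))*(-27) = (250 + √146)*(-27) = -6750 - 27*√146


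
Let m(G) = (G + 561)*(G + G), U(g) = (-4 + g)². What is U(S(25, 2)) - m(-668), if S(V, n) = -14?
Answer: -142628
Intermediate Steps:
m(G) = 2*G*(561 + G) (m(G) = (561 + G)*(2*G) = 2*G*(561 + G))
U(S(25, 2)) - m(-668) = (-4 - 14)² - 2*(-668)*(561 - 668) = (-18)² - 2*(-668)*(-107) = 324 - 1*142952 = 324 - 142952 = -142628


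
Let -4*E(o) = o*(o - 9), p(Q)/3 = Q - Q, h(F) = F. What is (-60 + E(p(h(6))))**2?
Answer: 3600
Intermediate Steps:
p(Q) = 0 (p(Q) = 3*(Q - Q) = 3*0 = 0)
E(o) = -o*(-9 + o)/4 (E(o) = -o*(o - 9)/4 = -o*(-9 + o)/4)
(-60 + E(p(h(6))))**2 = (-60 + (1/4)*0*(9 - 1*0))**2 = (-60 + (1/4)*0*(9 + 0))**2 = (-60 + (1/4)*0*9)**2 = (-60 + 0)**2 = (-60)**2 = 3600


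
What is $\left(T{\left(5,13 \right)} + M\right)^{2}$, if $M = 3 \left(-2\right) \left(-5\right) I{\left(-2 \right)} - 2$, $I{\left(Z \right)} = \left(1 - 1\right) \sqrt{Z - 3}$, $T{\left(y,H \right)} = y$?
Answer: $9$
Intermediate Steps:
$I{\left(Z \right)} = 0$ ($I{\left(Z \right)} = 0 \sqrt{-3 + Z} = 0$)
$M = -2$ ($M = 3 \left(-2\right) \left(-5\right) 0 - 2 = \left(-6\right) \left(-5\right) 0 - 2 = 30 \cdot 0 - 2 = 0 - 2 = -2$)
$\left(T{\left(5,13 \right)} + M\right)^{2} = \left(5 - 2\right)^{2} = 3^{2} = 9$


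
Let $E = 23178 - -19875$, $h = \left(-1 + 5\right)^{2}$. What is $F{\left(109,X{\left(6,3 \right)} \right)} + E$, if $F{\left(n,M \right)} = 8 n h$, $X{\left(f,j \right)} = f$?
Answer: $57005$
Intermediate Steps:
$h = 16$ ($h = 4^{2} = 16$)
$F{\left(n,M \right)} = 128 n$ ($F{\left(n,M \right)} = 8 n 16 = 128 n$)
$E = 43053$ ($E = 23178 + 19875 = 43053$)
$F{\left(109,X{\left(6,3 \right)} \right)} + E = 128 \cdot 109 + 43053 = 13952 + 43053 = 57005$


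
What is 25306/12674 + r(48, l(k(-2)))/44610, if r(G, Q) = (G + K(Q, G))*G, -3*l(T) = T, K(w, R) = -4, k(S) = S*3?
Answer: 96305679/47115595 ≈ 2.0440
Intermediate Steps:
k(S) = 3*S
l(T) = -T/3
r(G, Q) = G*(-4 + G) (r(G, Q) = (G - 4)*G = (-4 + G)*G = G*(-4 + G))
25306/12674 + r(48, l(k(-2)))/44610 = 25306/12674 + (48*(-4 + 48))/44610 = 25306*(1/12674) + (48*44)*(1/44610) = 12653/6337 + 2112*(1/44610) = 12653/6337 + 352/7435 = 96305679/47115595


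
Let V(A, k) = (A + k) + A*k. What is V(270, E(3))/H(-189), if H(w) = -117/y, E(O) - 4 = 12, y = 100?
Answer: -460600/117 ≈ -3936.8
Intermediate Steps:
E(O) = 16 (E(O) = 4 + 12 = 16)
H(w) = -117/100
V(A, k) = A + k + A*k
V(270, E(3))/H(-189) = (270 + 16 + 270*16)/(-117/100) = (270 + 16 + 4320)*(-100/117) = 4606*(-100/117) = -460600/117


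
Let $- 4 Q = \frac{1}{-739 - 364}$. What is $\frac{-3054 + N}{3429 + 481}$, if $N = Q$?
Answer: $- \frac{13474247}{17250920} \approx -0.78107$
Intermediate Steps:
$Q = \frac{1}{4412}$ ($Q = - \frac{1}{4 \left(-739 - 364\right)} = - \frac{1}{4 \left(-1103\right)} = \left(- \frac{1}{4}\right) \left(- \frac{1}{1103}\right) = \frac{1}{4412} \approx 0.00022665$)
$N = \frac{1}{4412} \approx 0.00022665$
$\frac{-3054 + N}{3429 + 481} = \frac{-3054 + \frac{1}{4412}}{3429 + 481} = - \frac{13474247}{4412 \cdot 3910} = \left(- \frac{13474247}{4412}\right) \frac{1}{3910} = - \frac{13474247}{17250920}$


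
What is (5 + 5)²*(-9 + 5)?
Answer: -400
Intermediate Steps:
(5 + 5)²*(-9 + 5) = 10²*(-4) = 100*(-4) = -400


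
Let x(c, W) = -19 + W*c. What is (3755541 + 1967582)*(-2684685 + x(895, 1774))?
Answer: -6278117129802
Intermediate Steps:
(3755541 + 1967582)*(-2684685 + x(895, 1774)) = (3755541 + 1967582)*(-2684685 + (-19 + 1774*895)) = 5723123*(-2684685 + (-19 + 1587730)) = 5723123*(-2684685 + 1587711) = 5723123*(-1096974) = -6278117129802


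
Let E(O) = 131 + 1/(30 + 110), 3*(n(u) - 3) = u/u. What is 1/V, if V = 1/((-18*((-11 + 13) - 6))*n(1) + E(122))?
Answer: 51941/140 ≈ 371.01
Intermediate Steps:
n(u) = 10/3 (n(u) = 3 + (u/u)/3 = 3 + (1/3)*1 = 3 + 1/3 = 10/3)
E(O) = 18341/140 (E(O) = 131 + 1/140 = 18341/140)
V = 140/51941 (V = 1/(-18*((-11 + 13) - 6)*(10/3) + 18341/140) = 1/(-18*(2 - 6)*(10/3) + 18341/140) = 1/(-18*(-4)*(10/3) + 18341/140) = 1/(72*(10/3) + 18341/140) = 1/(240 + 18341/140) = 1/(51941/140) = 140/51941 ≈ 0.0026954)
1/V = 1/(140/51941) = 51941/140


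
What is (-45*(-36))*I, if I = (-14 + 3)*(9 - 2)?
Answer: -124740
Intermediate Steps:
I = -77 (I = -11*7 = -77)
(-45*(-36))*I = -45*(-36)*(-77) = 1620*(-77) = -124740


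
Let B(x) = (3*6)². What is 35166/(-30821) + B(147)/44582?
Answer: -778892304/687030911 ≈ -1.1337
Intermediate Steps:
B(x) = 324 (B(x) = 18² = 324)
35166/(-30821) + B(147)/44582 = 35166/(-30821) + 324/44582 = 35166*(-1/30821) + 324*(1/44582) = -35166/30821 + 162/22291 = -778892304/687030911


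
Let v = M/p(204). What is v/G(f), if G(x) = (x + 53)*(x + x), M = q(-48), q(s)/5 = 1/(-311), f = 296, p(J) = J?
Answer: -5/13108037952 ≈ -3.8145e-10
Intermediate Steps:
q(s) = -5/311 (q(s) = 5/(-311) = 5*(-1/311) = -5/311)
M = -5/311 ≈ -0.016077
G(x) = 2*x*(53 + x) (G(x) = (53 + x)*(2*x) = 2*x*(53 + x))
v = -5/63444 (v = -5/311/204 = -5/311*1/204 = -5/63444 ≈ -7.8810e-5)
v/G(f) = -5*1/(592*(53 + 296))/63444 = -5/(63444*(2*296*349)) = -5/63444/206608 = -5/63444*1/206608 = -5/13108037952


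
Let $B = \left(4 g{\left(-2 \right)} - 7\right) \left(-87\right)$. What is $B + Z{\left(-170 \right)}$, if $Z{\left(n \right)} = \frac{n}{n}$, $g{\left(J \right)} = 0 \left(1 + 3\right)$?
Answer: $610$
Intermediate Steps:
$g{\left(J \right)} = 0$ ($g{\left(J \right)} = 0 \cdot 4 = 0$)
$B = 609$ ($B = \left(4 \cdot 0 - 7\right) \left(-87\right) = \left(0 - 7\right) \left(-87\right) = \left(-7\right) \left(-87\right) = 609$)
$Z{\left(n \right)} = 1$
$B + Z{\left(-170 \right)} = 609 + 1 = 610$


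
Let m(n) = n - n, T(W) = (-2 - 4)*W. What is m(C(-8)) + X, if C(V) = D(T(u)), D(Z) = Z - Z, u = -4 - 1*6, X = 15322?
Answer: 15322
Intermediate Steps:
u = -10 (u = -4 - 6 = -10)
T(W) = -6*W
D(Z) = 0
C(V) = 0
m(n) = 0
m(C(-8)) + X = 0 + 15322 = 15322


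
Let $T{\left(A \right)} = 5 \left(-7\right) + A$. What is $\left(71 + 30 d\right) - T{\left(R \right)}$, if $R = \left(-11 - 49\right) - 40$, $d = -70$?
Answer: $-1894$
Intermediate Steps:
$R = -100$ ($R = -60 - 40 = -100$)
$T{\left(A \right)} = -35 + A$
$\left(71 + 30 d\right) - T{\left(R \right)} = \left(71 + 30 \left(-70\right)\right) - \left(-35 - 100\right) = \left(71 - 2100\right) - -135 = -2029 + 135 = -1894$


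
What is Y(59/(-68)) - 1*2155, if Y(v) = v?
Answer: -146599/68 ≈ -2155.9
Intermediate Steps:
Y(59/(-68)) - 1*2155 = 59/(-68) - 1*2155 = 59*(-1/68) - 2155 = -59/68 - 2155 = -146599/68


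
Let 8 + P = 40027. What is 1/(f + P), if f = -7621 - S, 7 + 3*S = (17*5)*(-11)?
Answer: 1/32712 ≈ 3.0570e-5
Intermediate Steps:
P = 40019 (P = -8 + 40027 = 40019)
S = -314 (S = -7/3 + ((17*5)*(-11))/3 = -7/3 + (85*(-11))/3 = -7/3 + (⅓)*(-935) = -7/3 - 935/3 = -314)
f = -7307 (f = -7621 - 1*(-314) = -7621 + 314 = -7307)
1/(f + P) = 1/(-7307 + 40019) = 1/32712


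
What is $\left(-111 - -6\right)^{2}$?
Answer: $11025$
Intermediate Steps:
$\left(-111 - -6\right)^{2} = \left(-111 + \left(-6 + 12\right)\right)^{2} = \left(-111 + 6\right)^{2} = \left(-105\right)^{2} = 11025$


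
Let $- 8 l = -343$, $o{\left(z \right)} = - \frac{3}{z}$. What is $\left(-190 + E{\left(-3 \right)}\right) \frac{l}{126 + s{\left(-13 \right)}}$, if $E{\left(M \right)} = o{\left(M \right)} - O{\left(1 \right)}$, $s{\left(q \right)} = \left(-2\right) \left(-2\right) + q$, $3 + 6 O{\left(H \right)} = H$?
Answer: $- \frac{97069}{1404} \approx -69.137$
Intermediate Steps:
$O{\left(H \right)} = - \frac{1}{2} + \frac{H}{6}$
$s{\left(q \right)} = 4 + q$
$E{\left(M \right)} = \frac{1}{3} - \frac{3}{M}$ ($E{\left(M \right)} = - \frac{3}{M} - \left(- \frac{1}{2} + \frac{1}{6} \cdot 1\right) = - \frac{3}{M} - \left(- \frac{1}{2} + \frac{1}{6}\right) = - \frac{3}{M} - - \frac{1}{3} = - \frac{3}{M} + \frac{1}{3} = \frac{1}{3} - \frac{3}{M}$)
$l = \frac{343}{8}$ ($l = \left(- \frac{1}{8}\right) \left(-343\right) = \frac{343}{8} \approx 42.875$)
$\left(-190 + E{\left(-3 \right)}\right) \frac{l}{126 + s{\left(-13 \right)}} = \left(-190 + \frac{-9 - 3}{3 \left(-3\right)}\right) \frac{343}{8 \left(126 + \left(4 - 13\right)\right)} = \left(-190 + \frac{1}{3} \left(- \frac{1}{3}\right) \left(-12\right)\right) \frac{343}{8 \left(126 - 9\right)} = \left(-190 + \frac{4}{3}\right) \frac{343}{8 \cdot 117} = - \frac{566 \cdot \frac{343}{8} \cdot \frac{1}{117}}{3} = \left(- \frac{566}{3}\right) \frac{343}{936} = - \frac{97069}{1404}$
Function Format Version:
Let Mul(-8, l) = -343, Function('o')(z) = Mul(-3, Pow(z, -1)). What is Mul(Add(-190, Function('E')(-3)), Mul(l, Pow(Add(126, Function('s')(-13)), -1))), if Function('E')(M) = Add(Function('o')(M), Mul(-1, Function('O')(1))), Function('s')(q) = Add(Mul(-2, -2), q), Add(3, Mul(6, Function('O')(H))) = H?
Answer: Rational(-97069, 1404) ≈ -69.137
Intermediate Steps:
Function('O')(H) = Add(Rational(-1, 2), Mul(Rational(1, 6), H))
Function('s')(q) = Add(4, q)
Function('E')(M) = Add(Rational(1, 3), Mul(-3, Pow(M, -1))) (Function('E')(M) = Add(Mul(-3, Pow(M, -1)), Mul(-1, Add(Rational(-1, 2), Mul(Rational(1, 6), 1)))) = Add(Mul(-3, Pow(M, -1)), Mul(-1, Add(Rational(-1, 2), Rational(1, 6)))) = Add(Mul(-3, Pow(M, -1)), Mul(-1, Rational(-1, 3))) = Add(Mul(-3, Pow(M, -1)), Rational(1, 3)) = Add(Rational(1, 3), Mul(-3, Pow(M, -1))))
l = Rational(343, 8) (l = Mul(Rational(-1, 8), -343) = Rational(343, 8) ≈ 42.875)
Mul(Add(-190, Function('E')(-3)), Mul(l, Pow(Add(126, Function('s')(-13)), -1))) = Mul(Add(-190, Mul(Rational(1, 3), Pow(-3, -1), Add(-9, -3))), Mul(Rational(343, 8), Pow(Add(126, Add(4, -13)), -1))) = Mul(Add(-190, Mul(Rational(1, 3), Rational(-1, 3), -12)), Mul(Rational(343, 8), Pow(Add(126, -9), -1))) = Mul(Add(-190, Rational(4, 3)), Mul(Rational(343, 8), Pow(117, -1))) = Mul(Rational(-566, 3), Mul(Rational(343, 8), Rational(1, 117))) = Mul(Rational(-566, 3), Rational(343, 936)) = Rational(-97069, 1404)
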